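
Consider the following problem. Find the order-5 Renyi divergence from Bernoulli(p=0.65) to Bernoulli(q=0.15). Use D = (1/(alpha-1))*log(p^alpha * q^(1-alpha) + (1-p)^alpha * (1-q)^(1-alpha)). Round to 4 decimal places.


Renyi divergence of order alpha between Bernoulli distributions:
D = (1/(alpha-1))*log(p^alpha * q^(1-alpha) + (1-p)^alpha * (1-q)^(1-alpha)).
alpha = 5, p = 0.65, q = 0.15.
p^alpha * q^(1-alpha) = 0.65^5 * 0.15^-4 = 229.19321.
(1-p)^alpha * (1-q)^(1-alpha) = 0.35^5 * 0.85^-4 = 0.010062.
sum = 229.19321 + 0.010062 = 229.203271.
D = (1/4)*log(229.203271) = 1.3587

1.3587


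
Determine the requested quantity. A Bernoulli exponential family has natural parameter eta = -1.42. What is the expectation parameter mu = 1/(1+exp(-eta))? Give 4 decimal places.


Dual coordinate (expectation parameter) for Bernoulli:
mu = 1/(1+exp(-eta)).
eta = -1.42.
exp(-eta) = exp(1.42) = 4.13712.
mu = 1/(1+4.13712) = 0.1947

0.1947


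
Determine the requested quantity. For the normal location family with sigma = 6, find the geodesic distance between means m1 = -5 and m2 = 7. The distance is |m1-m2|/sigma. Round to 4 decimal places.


On the fixed-variance normal subfamily, geodesic distance = |m1-m2|/sigma.
|-5 - 7| = 12.
sigma = 6.
d = 12/6 = 2.0000

2.0000


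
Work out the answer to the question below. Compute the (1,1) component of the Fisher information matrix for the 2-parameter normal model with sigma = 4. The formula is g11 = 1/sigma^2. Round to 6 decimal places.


For the 2-parameter normal family, the Fisher metric has:
  g11 = 1/sigma^2, g22 = 2/sigma^2.
sigma = 4, sigma^2 = 16.
g11 = 0.062500

0.062500


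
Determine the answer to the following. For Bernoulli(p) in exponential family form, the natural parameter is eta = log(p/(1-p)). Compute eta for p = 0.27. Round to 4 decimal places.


Natural parameter for Bernoulli: eta = log(p/(1-p)).
p = 0.27, 1-p = 0.73.
p/(1-p) = 0.369863.
eta = log(0.369863) = -0.9946

-0.9946


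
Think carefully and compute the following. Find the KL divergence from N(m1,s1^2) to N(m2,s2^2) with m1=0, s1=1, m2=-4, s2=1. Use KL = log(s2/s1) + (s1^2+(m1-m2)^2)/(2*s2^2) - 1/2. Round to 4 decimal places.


KL divergence between normal distributions:
KL = log(s2/s1) + (s1^2 + (m1-m2)^2)/(2*s2^2) - 1/2.
log(1/1) = 0.0.
(1^2 + (0--4)^2)/(2*1^2) = (1 + 16)/2 = 8.5.
KL = 0.0 + 8.5 - 0.5 = 8.0000

8.0000


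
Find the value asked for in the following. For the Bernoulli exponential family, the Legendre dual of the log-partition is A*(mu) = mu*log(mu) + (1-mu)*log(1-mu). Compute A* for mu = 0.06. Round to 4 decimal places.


Legendre transform for Bernoulli:
A*(mu) = mu*log(mu) + (1-mu)*log(1-mu).
mu = 0.06, 1-mu = 0.94.
mu*log(mu) = 0.06*log(0.06) = -0.168805.
(1-mu)*log(1-mu) = 0.94*log(0.94) = -0.058163.
A* = -0.168805 + -0.058163 = -0.2270

-0.2270


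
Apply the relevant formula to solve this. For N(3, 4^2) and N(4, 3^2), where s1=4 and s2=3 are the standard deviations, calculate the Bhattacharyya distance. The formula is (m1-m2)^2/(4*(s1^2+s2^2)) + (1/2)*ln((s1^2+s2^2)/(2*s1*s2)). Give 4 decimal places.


Bhattacharyya distance between two Gaussians:
DB = (m1-m2)^2/(4*(s1^2+s2^2)) + (1/2)*ln((s1^2+s2^2)/(2*s1*s2)).
(m1-m2)^2 = (-1)^2 = 1.
s1^2+s2^2 = 16 + 9 = 25.
term1 = 1/100 = 0.01.
term2 = 0.5*ln(25/24.0) = 0.020411.
DB = 0.01 + 0.020411 = 0.0304

0.0304


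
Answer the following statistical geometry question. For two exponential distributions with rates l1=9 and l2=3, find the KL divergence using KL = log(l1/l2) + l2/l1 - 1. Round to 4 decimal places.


KL divergence for exponential family:
KL = log(l1/l2) + l2/l1 - 1.
log(9/3) = 1.098612.
3/9 = 0.333333.
KL = 1.098612 + 0.333333 - 1 = 0.4319

0.4319


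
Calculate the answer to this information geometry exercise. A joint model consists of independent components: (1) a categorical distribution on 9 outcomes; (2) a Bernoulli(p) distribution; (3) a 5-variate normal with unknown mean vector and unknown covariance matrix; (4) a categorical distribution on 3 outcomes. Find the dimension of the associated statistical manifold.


The dimension of a statistical manifold equals the number of free
(independent) real parameters of the model. For a product of independent
blocks the parameter counts add.
- categorical on 9 outcomes (probabilities sum to 1): 9-1 = 8.
- Bernoulli (p): 1.
- 5-variate normal: 5 (mean) + 5*6/2 = 15 (symmetric covariance) = 20.
- categorical on 3 outcomes (probabilities sum to 1): 3-1 = 2.
Total = 8 + 1 + 20 + 2 = 31.
Dimension = 31

31


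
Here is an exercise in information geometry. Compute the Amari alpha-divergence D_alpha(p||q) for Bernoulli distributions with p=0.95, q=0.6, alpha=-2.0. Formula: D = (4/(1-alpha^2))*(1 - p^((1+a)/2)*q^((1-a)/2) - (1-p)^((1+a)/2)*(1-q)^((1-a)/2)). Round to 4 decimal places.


Amari alpha-divergence:
D = (4/(1-alpha^2))*(1 - p^((1+a)/2)*q^((1-a)/2) - (1-p)^((1+a)/2)*(1-q)^((1-a)/2)).
alpha = -2.0, p = 0.95, q = 0.6.
e1 = (1+alpha)/2 = -0.5, e2 = (1-alpha)/2 = 1.5.
t1 = p^e1 * q^e2 = 0.95^-0.5 * 0.6^1.5 = 0.476832.
t2 = (1-p)^e1 * (1-q)^e2 = 0.05^-0.5 * 0.4^1.5 = 1.131371.
4/(1-alpha^2) = -1.333333.
D = -1.333333*(1 - 0.476832 - 1.131371) = 0.8109

0.8109


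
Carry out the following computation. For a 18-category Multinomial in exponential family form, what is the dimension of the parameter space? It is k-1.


Exponential family dimension calculation:
For Multinomial with k=18 categories, dim = k-1 = 17.

17


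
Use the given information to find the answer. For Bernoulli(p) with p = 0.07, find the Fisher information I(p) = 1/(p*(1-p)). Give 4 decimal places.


For Bernoulli(p), Fisher information is I(p) = 1/(p*(1-p)).
p = 0.07, 1-p = 0.93.
p*(1-p) = 0.0651.
I(p) = 1/0.0651 = 15.3610

15.3610


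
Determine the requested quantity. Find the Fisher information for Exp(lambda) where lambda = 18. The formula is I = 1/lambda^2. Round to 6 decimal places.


Fisher information for exponential: I(lambda) = 1/lambda^2.
lambda = 18, lambda^2 = 324.
I = 1/324 = 0.003086

0.003086


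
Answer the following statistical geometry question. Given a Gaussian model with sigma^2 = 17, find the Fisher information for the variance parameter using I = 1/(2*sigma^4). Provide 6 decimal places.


Fisher information for variance: I(sigma^2) = 1/(2*sigma^4).
sigma^2 = 17, so sigma^4 = 289.
I = 1/(2*289) = 1/578 = 0.001730

0.001730


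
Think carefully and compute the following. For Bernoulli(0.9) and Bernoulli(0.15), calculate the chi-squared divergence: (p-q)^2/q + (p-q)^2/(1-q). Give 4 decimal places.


Chi-squared divergence between Bernoulli distributions:
chi^2 = (p-q)^2/q + (p-q)^2/(1-q).
p = 0.9, q = 0.15, p-q = 0.75.
(p-q)^2 = 0.5625.
term1 = 0.5625/0.15 = 3.75.
term2 = 0.5625/0.85 = 0.661765.
chi^2 = 3.75 + 0.661765 = 4.4118

4.4118


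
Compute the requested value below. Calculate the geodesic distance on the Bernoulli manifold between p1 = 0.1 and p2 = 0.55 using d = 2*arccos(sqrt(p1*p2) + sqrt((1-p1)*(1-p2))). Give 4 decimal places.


Geodesic distance on Bernoulli manifold:
d(p1,p2) = 2*arccos(sqrt(p1*p2) + sqrt((1-p1)*(1-p2))).
sqrt(p1*p2) = sqrt(0.1*0.55) = 0.234521.
sqrt((1-p1)*(1-p2)) = sqrt(0.9*0.45) = 0.636396.
arg = 0.234521 + 0.636396 = 0.870917.
d = 2*arccos(0.870917) = 1.0275

1.0275


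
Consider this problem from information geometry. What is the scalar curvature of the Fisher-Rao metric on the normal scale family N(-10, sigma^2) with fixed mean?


This family has a single free parameter, so its statistical manifold
is 1-dimensional. The Riemann curvature tensor of any 1-dimensional
Riemannian manifold vanishes identically, so R = 0.

0


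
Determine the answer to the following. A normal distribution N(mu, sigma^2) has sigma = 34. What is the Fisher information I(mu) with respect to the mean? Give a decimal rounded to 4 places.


The Fisher information for the mean of a normal distribution is I(mu) = 1/sigma^2.
sigma = 34, so sigma^2 = 1156.
I(mu) = 1/1156 = 0.0009

0.0009


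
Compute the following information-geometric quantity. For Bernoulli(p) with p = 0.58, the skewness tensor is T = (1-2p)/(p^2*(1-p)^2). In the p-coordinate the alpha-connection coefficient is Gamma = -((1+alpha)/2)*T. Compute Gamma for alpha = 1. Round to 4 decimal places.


Skewness (Amari-Chentsov) tensor: T = (1-2p)/(p^2*(1-p)^2).
p = 0.58, 1-2p = -0.16, p^2 = 0.3364, (1-p)^2 = 0.1764.
T = -0.16/(0.3364 * 0.1764) = -2.696283.
In the p-coordinate, Gamma^(alpha) = Gamma^(0) - (alpha/2)*T with Gamma^(0) = (1/2)*g'(p) = -T/2,
so Gamma^(alpha) = -((1+alpha)/2)*T.
alpha = 1, -(1+alpha)/2 = -1.0.
Gamma = -1.0 * -2.696283 = 2.6963

2.6963


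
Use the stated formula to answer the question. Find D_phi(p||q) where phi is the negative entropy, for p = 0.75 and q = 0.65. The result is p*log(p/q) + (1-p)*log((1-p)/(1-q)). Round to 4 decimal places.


Bregman divergence with negative entropy generator:
D = p*log(p/q) + (1-p)*log((1-p)/(1-q)).
p = 0.75, q = 0.65.
p*log(p/q) = 0.75*log(0.75/0.65) = 0.107326.
(1-p)*log((1-p)/(1-q)) = 0.25*log(0.25/0.35) = -0.084118.
D = 0.107326 + -0.084118 = 0.0232

0.0232


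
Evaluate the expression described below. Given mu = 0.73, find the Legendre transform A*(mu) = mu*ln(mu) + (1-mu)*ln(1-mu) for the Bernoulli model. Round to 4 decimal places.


Legendre transform for Bernoulli:
A*(mu) = mu*log(mu) + (1-mu)*log(1-mu).
mu = 0.73, 1-mu = 0.27.
mu*log(mu) = 0.73*log(0.73) = -0.229739.
(1-mu)*log(1-mu) = 0.27*log(0.27) = -0.35352.
A* = -0.229739 + -0.35352 = -0.5833

-0.5833


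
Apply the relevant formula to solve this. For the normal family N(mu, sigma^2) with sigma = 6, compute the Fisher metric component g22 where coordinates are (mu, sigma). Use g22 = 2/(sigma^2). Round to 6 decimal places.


For the 2-parameter normal family, the Fisher metric has:
  g11 = 1/sigma^2, g22 = 2/sigma^2.
sigma = 6, sigma^2 = 36.
g22 = 0.055556

0.055556


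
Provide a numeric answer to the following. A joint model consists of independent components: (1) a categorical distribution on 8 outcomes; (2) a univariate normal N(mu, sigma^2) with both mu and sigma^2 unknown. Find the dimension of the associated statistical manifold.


The dimension of a statistical manifold equals the number of free
(independent) real parameters of the model. For a product of independent
blocks the parameter counts add.
- categorical on 8 outcomes (probabilities sum to 1): 8-1 = 7.
- normal (mu, sigma^2): 2.
Total = 7 + 2 = 9.
Dimension = 9

9


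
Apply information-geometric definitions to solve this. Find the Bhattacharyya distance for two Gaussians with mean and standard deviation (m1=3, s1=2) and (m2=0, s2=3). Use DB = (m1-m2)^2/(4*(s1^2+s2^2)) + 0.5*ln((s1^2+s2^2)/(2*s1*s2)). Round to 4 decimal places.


Bhattacharyya distance between two Gaussians:
DB = (m1-m2)^2/(4*(s1^2+s2^2)) + (1/2)*ln((s1^2+s2^2)/(2*s1*s2)).
(m1-m2)^2 = (3)^2 = 9.
s1^2+s2^2 = 4 + 9 = 13.
term1 = 9/52 = 0.173077.
term2 = 0.5*ln(13/12.0) = 0.040021.
DB = 0.173077 + 0.040021 = 0.2131

0.2131


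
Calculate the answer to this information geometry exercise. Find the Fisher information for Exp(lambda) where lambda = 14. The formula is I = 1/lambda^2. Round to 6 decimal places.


Fisher information for exponential: I(lambda) = 1/lambda^2.
lambda = 14, lambda^2 = 196.
I = 1/196 = 0.005102

0.005102


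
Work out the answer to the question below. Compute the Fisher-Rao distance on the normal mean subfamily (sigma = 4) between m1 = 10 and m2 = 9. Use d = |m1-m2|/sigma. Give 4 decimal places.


On the fixed-variance normal subfamily, geodesic distance = |m1-m2|/sigma.
|10 - 9| = 1.
sigma = 4.
d = 1/4 = 0.2500

0.2500


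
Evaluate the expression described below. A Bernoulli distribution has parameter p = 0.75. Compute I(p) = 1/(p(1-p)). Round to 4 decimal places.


For Bernoulli(p), Fisher information is I(p) = 1/(p*(1-p)).
p = 0.75, 1-p = 0.25.
p*(1-p) = 0.1875.
I(p) = 1/0.1875 = 5.3333

5.3333


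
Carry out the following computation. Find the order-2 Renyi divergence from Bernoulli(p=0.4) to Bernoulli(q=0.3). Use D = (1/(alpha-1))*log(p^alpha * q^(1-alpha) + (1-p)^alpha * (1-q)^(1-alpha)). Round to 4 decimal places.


Renyi divergence of order alpha between Bernoulli distributions:
D = (1/(alpha-1))*log(p^alpha * q^(1-alpha) + (1-p)^alpha * (1-q)^(1-alpha)).
alpha = 2, p = 0.4, q = 0.3.
p^alpha * q^(1-alpha) = 0.4^2 * 0.3^-1 = 0.533333.
(1-p)^alpha * (1-q)^(1-alpha) = 0.6^2 * 0.7^-1 = 0.514286.
sum = 0.533333 + 0.514286 = 1.047619.
D = (1/1)*log(1.047619) = 0.0465

0.0465


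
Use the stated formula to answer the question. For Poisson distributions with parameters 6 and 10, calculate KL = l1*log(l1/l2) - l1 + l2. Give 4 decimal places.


KL divergence for Poisson:
KL = l1*log(l1/l2) - l1 + l2.
l1 = 6, l2 = 10.
log(6/10) = -0.510826.
l1*log(l1/l2) = 6 * -0.510826 = -3.064954.
KL = -3.064954 - 6 + 10 = 0.9350

0.9350


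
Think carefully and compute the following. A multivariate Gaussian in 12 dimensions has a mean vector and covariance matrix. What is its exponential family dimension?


Exponential family dimension calculation:
For 12-dim MVN: mean has 12 params, covariance has 12*13/2 = 78 unique entries.
Total dim = 12 + 78 = 90.

90


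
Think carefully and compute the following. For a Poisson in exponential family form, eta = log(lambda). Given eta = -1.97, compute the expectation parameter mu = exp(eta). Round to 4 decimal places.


Expectation parameter for Poisson exponential family:
mu = exp(eta).
eta = -1.97.
mu = exp(-1.97) = 0.1395

0.1395


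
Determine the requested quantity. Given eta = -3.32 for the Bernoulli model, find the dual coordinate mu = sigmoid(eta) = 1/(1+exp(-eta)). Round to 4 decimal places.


Dual coordinate (expectation parameter) for Bernoulli:
mu = 1/(1+exp(-eta)).
eta = -3.32.
exp(-eta) = exp(3.32) = 27.660351.
mu = 1/(1+27.660351) = 0.0349

0.0349


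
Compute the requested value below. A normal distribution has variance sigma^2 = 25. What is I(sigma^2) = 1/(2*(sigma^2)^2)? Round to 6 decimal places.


Fisher information for variance: I(sigma^2) = 1/(2*sigma^4).
sigma^2 = 25, so sigma^4 = 625.
I = 1/(2*625) = 1/1250 = 0.000800

0.000800


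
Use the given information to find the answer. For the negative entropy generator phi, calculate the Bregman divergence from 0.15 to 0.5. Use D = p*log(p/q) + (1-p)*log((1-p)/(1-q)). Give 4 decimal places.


Bregman divergence with negative entropy generator:
D = p*log(p/q) + (1-p)*log((1-p)/(1-q)).
p = 0.15, q = 0.5.
p*log(p/q) = 0.15*log(0.15/0.5) = -0.180596.
(1-p)*log((1-p)/(1-q)) = 0.85*log(0.85/0.5) = 0.451034.
D = -0.180596 + 0.451034 = 0.2704

0.2704


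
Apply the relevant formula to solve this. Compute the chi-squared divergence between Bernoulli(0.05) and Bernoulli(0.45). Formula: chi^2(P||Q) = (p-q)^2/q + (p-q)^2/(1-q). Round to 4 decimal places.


Chi-squared divergence between Bernoulli distributions:
chi^2 = (p-q)^2/q + (p-q)^2/(1-q).
p = 0.05, q = 0.45, p-q = -0.4.
(p-q)^2 = 0.16.
term1 = 0.16/0.45 = 0.355556.
term2 = 0.16/0.55 = 0.290909.
chi^2 = 0.355556 + 0.290909 = 0.6465

0.6465


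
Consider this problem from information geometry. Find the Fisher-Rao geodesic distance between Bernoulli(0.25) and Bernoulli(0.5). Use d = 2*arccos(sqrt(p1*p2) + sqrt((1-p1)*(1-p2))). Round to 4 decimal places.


Geodesic distance on Bernoulli manifold:
d(p1,p2) = 2*arccos(sqrt(p1*p2) + sqrt((1-p1)*(1-p2))).
sqrt(p1*p2) = sqrt(0.25*0.5) = 0.353553.
sqrt((1-p1)*(1-p2)) = sqrt(0.75*0.5) = 0.612372.
arg = 0.353553 + 0.612372 = 0.965926.
d = 2*arccos(0.965926) = 0.5236

0.5236


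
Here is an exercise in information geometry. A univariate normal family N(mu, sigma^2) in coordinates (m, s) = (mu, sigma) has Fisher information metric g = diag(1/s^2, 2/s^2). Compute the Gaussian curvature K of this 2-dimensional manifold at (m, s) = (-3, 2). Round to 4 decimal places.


The metric has the form g = (A dm^2 + B ds^2)/s^2 with A = 1, B = 2.
Substitute u = sqrt(A/B)*m: g = B*(du^2 + ds^2)/s^2, i.e. B times the
Poincare upper half-plane metric, which has constant Gaussian curvature -1.
Scaling a 2D metric by a constant c divides the Gaussian curvature by c,
so K = -1/B = -1/(2) = -0.5000 everywhere (the point (m, s) = (-3, 2) is irrelevant:
the curvature is constant).
The requested Gaussian curvature is K = -0.5000.

-0.5000


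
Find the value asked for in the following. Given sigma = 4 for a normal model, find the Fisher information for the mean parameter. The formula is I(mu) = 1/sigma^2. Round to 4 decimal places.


The Fisher information for the mean of a normal distribution is I(mu) = 1/sigma^2.
sigma = 4, so sigma^2 = 16.
I(mu) = 1/16 = 0.0625

0.0625


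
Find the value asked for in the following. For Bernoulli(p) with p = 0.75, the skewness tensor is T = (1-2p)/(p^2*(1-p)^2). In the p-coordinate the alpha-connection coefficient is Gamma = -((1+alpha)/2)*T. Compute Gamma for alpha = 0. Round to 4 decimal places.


Skewness (Amari-Chentsov) tensor: T = (1-2p)/(p^2*(1-p)^2).
p = 0.75, 1-2p = -0.5, p^2 = 0.5625, (1-p)^2 = 0.0625.
T = -0.5/(0.5625 * 0.0625) = -14.222222.
In the p-coordinate, Gamma^(alpha) = Gamma^(0) - (alpha/2)*T with Gamma^(0) = (1/2)*g'(p) = -T/2,
so Gamma^(alpha) = -((1+alpha)/2)*T.
alpha = 0, -(1+alpha)/2 = -0.5.
Gamma = -0.5 * -14.222222 = 7.1111

7.1111


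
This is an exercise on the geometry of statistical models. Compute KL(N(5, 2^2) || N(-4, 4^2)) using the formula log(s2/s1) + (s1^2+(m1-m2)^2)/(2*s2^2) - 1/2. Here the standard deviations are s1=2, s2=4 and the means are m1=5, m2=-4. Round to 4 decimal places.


KL divergence between normal distributions:
KL = log(s2/s1) + (s1^2 + (m1-m2)^2)/(2*s2^2) - 1/2.
log(4/2) = 0.693147.
(2^2 + (5--4)^2)/(2*4^2) = (4 + 81)/32 = 2.65625.
KL = 0.693147 + 2.65625 - 0.5 = 2.8494

2.8494


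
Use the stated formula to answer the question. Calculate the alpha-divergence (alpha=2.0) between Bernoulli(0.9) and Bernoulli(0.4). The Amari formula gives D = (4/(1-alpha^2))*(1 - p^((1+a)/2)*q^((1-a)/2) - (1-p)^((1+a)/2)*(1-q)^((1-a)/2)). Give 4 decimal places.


Amari alpha-divergence:
D = (4/(1-alpha^2))*(1 - p^((1+a)/2)*q^((1-a)/2) - (1-p)^((1+a)/2)*(1-q)^((1-a)/2)).
alpha = 2.0, p = 0.9, q = 0.4.
e1 = (1+alpha)/2 = 1.5, e2 = (1-alpha)/2 = -0.5.
t1 = p^e1 * q^e2 = 0.9^1.5 * 0.4^-0.5 = 1.35.
t2 = (1-p)^e1 * (1-q)^e2 = 0.1^1.5 * 0.6^-0.5 = 0.040825.
4/(1-alpha^2) = -1.333333.
D = -1.333333*(1 - 1.35 - 0.040825) = 0.5211

0.5211


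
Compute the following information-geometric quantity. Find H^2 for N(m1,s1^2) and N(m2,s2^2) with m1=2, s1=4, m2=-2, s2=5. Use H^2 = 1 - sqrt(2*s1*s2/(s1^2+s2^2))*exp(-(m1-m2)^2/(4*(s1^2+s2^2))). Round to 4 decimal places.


Squared Hellinger distance for Gaussians:
H^2 = 1 - sqrt(2*s1*s2/(s1^2+s2^2)) * exp(-(m1-m2)^2/(4*(s1^2+s2^2))).
s1^2 = 16, s2^2 = 25, s1^2+s2^2 = 41.
sqrt(2*4*5/(41)) = 0.98773.
(m1-m2)^2 = (4)^2 = 16.
exp(-16/(4*41)) = exp(-0.097561) = 0.907047.
H^2 = 1 - 0.98773*0.907047 = 0.1041

0.1041


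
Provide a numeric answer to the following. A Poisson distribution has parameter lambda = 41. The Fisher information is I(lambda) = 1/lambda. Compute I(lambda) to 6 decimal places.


Fisher information for Poisson: I(lambda) = 1/lambda.
lambda = 41.
I(lambda) = 1/41 = 0.024390

0.024390


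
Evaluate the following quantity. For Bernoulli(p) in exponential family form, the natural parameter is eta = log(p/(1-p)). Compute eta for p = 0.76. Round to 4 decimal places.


Natural parameter for Bernoulli: eta = log(p/(1-p)).
p = 0.76, 1-p = 0.24.
p/(1-p) = 3.166667.
eta = log(3.166667) = 1.1527

1.1527


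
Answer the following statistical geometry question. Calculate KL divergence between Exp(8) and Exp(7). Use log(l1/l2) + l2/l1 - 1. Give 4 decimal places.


KL divergence for exponential family:
KL = log(l1/l2) + l2/l1 - 1.
log(8/7) = 0.133531.
7/8 = 0.875.
KL = 0.133531 + 0.875 - 1 = 0.0085

0.0085


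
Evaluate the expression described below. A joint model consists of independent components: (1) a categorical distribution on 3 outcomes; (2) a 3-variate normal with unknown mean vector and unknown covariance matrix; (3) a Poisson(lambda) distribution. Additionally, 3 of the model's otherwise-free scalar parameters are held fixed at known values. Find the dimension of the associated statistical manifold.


The dimension of a statistical manifold equals the number of free
(independent) real parameters of the model. For a product of independent
blocks the parameter counts add.
- categorical on 3 outcomes (probabilities sum to 1): 3-1 = 2.
- 3-variate normal: 3 (mean) + 3*4/2 = 6 (symmetric covariance) = 9.
- Poisson (lambda): 1.
Total = 2 + 9 + 1 = 12.
3 parameter(s) fixed at known values: 12 - 3 = 9.
Dimension = 9

9


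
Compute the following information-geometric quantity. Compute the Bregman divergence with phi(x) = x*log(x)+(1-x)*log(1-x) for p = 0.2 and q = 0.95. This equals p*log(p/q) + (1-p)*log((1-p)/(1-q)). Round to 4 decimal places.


Bregman divergence with negative entropy generator:
D = p*log(p/q) + (1-p)*log((1-p)/(1-q)).
p = 0.2, q = 0.95.
p*log(p/q) = 0.2*log(0.2/0.95) = -0.311629.
(1-p)*log((1-p)/(1-q)) = 0.8*log(0.8/0.05) = 2.218071.
D = -0.311629 + 2.218071 = 1.9064

1.9064


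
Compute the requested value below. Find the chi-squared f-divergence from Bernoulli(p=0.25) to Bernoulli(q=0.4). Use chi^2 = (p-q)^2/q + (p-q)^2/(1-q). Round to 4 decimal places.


Chi-squared divergence between Bernoulli distributions:
chi^2 = (p-q)^2/q + (p-q)^2/(1-q).
p = 0.25, q = 0.4, p-q = -0.15.
(p-q)^2 = 0.0225.
term1 = 0.0225/0.4 = 0.05625.
term2 = 0.0225/0.6 = 0.0375.
chi^2 = 0.05625 + 0.0375 = 0.0938

0.0938


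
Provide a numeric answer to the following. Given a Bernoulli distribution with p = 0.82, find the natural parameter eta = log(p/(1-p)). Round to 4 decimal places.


Natural parameter for Bernoulli: eta = log(p/(1-p)).
p = 0.82, 1-p = 0.18.
p/(1-p) = 4.555556.
eta = log(4.555556) = 1.5163

1.5163


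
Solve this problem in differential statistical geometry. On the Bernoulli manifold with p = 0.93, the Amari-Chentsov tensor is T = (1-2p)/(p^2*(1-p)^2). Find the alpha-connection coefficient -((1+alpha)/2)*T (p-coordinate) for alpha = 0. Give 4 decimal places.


Skewness (Amari-Chentsov) tensor: T = (1-2p)/(p^2*(1-p)^2).
p = 0.93, 1-2p = -0.86, p^2 = 0.8649, (1-p)^2 = 0.0049.
T = -0.86/(0.8649 * 0.0049) = -202.92543.
In the p-coordinate, Gamma^(alpha) = Gamma^(0) - (alpha/2)*T with Gamma^(0) = (1/2)*g'(p) = -T/2,
so Gamma^(alpha) = -((1+alpha)/2)*T.
alpha = 0, -(1+alpha)/2 = -0.5.
Gamma = -0.5 * -202.92543 = 101.4627

101.4627


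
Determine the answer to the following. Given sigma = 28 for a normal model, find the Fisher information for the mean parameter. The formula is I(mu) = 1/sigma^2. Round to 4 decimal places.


The Fisher information for the mean of a normal distribution is I(mu) = 1/sigma^2.
sigma = 28, so sigma^2 = 784.
I(mu) = 1/784 = 0.0013

0.0013


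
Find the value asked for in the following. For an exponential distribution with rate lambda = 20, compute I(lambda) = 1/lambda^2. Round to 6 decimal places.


Fisher information for exponential: I(lambda) = 1/lambda^2.
lambda = 20, lambda^2 = 400.
I = 1/400 = 0.002500

0.002500


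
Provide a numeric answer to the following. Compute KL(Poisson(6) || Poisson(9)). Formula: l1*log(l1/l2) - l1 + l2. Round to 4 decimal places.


KL divergence for Poisson:
KL = l1*log(l1/l2) - l1 + l2.
l1 = 6, l2 = 9.
log(6/9) = -0.405465.
l1*log(l1/l2) = 6 * -0.405465 = -2.432791.
KL = -2.432791 - 6 + 9 = 0.5672

0.5672


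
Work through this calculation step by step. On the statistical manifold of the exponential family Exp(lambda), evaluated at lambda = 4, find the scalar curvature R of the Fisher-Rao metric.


This family has a single free parameter, so its statistical manifold
is 1-dimensional. The Riemann curvature tensor of any 1-dimensional
Riemannian manifold vanishes identically, so R = 0.

0


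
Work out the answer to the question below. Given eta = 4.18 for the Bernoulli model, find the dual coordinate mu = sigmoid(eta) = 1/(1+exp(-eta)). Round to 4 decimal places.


Dual coordinate (expectation parameter) for Bernoulli:
mu = 1/(1+exp(-eta)).
eta = 4.18.
exp(-eta) = exp(-4.18) = 0.015299.
mu = 1/(1+0.015299) = 0.9849

0.9849


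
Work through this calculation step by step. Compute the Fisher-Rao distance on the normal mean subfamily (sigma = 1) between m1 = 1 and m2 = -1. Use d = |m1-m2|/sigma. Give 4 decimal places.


On the fixed-variance normal subfamily, geodesic distance = |m1-m2|/sigma.
|1 - -1| = 2.
sigma = 1.
d = 2/1 = 2.0000

2.0000


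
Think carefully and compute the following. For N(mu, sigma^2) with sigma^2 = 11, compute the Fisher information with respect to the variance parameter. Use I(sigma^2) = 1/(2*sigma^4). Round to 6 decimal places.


Fisher information for variance: I(sigma^2) = 1/(2*sigma^4).
sigma^2 = 11, so sigma^4 = 121.
I = 1/(2*121) = 1/242 = 0.004132

0.004132


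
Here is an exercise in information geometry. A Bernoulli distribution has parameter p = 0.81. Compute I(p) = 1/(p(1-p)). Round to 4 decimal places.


For Bernoulli(p), Fisher information is I(p) = 1/(p*(1-p)).
p = 0.81, 1-p = 0.19.
p*(1-p) = 0.1539.
I(p) = 1/0.1539 = 6.4977

6.4977


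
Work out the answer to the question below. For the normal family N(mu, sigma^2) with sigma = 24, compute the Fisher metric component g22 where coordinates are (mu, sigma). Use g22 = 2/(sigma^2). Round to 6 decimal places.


For the 2-parameter normal family, the Fisher metric has:
  g11 = 1/sigma^2, g22 = 2/sigma^2.
sigma = 24, sigma^2 = 576.
g22 = 0.003472

0.003472


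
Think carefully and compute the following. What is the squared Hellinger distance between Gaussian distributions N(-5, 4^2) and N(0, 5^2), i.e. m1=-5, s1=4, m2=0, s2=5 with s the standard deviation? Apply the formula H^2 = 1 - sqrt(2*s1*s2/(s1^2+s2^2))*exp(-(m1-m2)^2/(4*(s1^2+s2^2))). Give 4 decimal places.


Squared Hellinger distance for Gaussians:
H^2 = 1 - sqrt(2*s1*s2/(s1^2+s2^2)) * exp(-(m1-m2)^2/(4*(s1^2+s2^2))).
s1^2 = 16, s2^2 = 25, s1^2+s2^2 = 41.
sqrt(2*4*5/(41)) = 0.98773.
(m1-m2)^2 = (-5)^2 = 25.
exp(-25/(4*41)) = exp(-0.152439) = 0.858611.
H^2 = 1 - 0.98773*0.858611 = 0.1519

0.1519


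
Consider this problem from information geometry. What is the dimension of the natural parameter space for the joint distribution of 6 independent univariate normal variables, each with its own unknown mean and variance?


Exponential family dimension calculation:
Each univariate normal has two natural parameters (mu/sigma^2 and -1/(2 sigma^2)).
With 6 independent components, dim = 2 * 6 = 12.

12


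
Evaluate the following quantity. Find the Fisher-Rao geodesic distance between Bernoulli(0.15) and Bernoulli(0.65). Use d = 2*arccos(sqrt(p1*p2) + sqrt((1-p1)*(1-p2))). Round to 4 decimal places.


Geodesic distance on Bernoulli manifold:
d(p1,p2) = 2*arccos(sqrt(p1*p2) + sqrt((1-p1)*(1-p2))).
sqrt(p1*p2) = sqrt(0.15*0.65) = 0.31225.
sqrt((1-p1)*(1-p2)) = sqrt(0.85*0.35) = 0.545436.
arg = 0.31225 + 0.545436 = 0.857686.
d = 2*arccos(0.857686) = 1.0801

1.0801


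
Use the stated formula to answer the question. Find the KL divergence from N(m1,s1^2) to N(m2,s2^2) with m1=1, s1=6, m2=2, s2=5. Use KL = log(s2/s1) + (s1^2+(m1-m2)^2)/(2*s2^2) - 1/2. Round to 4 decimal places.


KL divergence between normal distributions:
KL = log(s2/s1) + (s1^2 + (m1-m2)^2)/(2*s2^2) - 1/2.
log(5/6) = -0.182322.
(6^2 + (1-2)^2)/(2*5^2) = (36 + 1)/50 = 0.74.
KL = -0.182322 + 0.74 - 0.5 = 0.0577

0.0577


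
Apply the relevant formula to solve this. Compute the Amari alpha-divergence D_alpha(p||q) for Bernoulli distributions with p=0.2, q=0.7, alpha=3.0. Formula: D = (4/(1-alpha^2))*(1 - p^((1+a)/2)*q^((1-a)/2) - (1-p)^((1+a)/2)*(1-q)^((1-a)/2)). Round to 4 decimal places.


Amari alpha-divergence:
D = (4/(1-alpha^2))*(1 - p^((1+a)/2)*q^((1-a)/2) - (1-p)^((1+a)/2)*(1-q)^((1-a)/2)).
alpha = 3.0, p = 0.2, q = 0.7.
e1 = (1+alpha)/2 = 2.0, e2 = (1-alpha)/2 = -1.0.
t1 = p^e1 * q^e2 = 0.2^2.0 * 0.7^-1.0 = 0.057143.
t2 = (1-p)^e1 * (1-q)^e2 = 0.8^2.0 * 0.3^-1.0 = 2.133333.
4/(1-alpha^2) = -0.5.
D = -0.5*(1 - 0.057143 - 2.133333) = 0.5952

0.5952


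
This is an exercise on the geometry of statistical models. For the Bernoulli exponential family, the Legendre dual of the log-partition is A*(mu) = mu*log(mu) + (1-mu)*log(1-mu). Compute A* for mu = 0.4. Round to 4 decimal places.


Legendre transform for Bernoulli:
A*(mu) = mu*log(mu) + (1-mu)*log(1-mu).
mu = 0.4, 1-mu = 0.6.
mu*log(mu) = 0.4*log(0.4) = -0.366516.
(1-mu)*log(1-mu) = 0.6*log(0.6) = -0.306495.
A* = -0.366516 + -0.306495 = -0.6730

-0.6730


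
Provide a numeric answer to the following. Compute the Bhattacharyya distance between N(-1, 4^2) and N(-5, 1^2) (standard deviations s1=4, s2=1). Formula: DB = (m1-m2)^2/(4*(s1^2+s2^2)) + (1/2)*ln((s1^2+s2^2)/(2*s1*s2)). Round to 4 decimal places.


Bhattacharyya distance between two Gaussians:
DB = (m1-m2)^2/(4*(s1^2+s2^2)) + (1/2)*ln((s1^2+s2^2)/(2*s1*s2)).
(m1-m2)^2 = (4)^2 = 16.
s1^2+s2^2 = 16 + 1 = 17.
term1 = 16/68 = 0.235294.
term2 = 0.5*ln(17/8.0) = 0.376886.
DB = 0.235294 + 0.376886 = 0.6122

0.6122


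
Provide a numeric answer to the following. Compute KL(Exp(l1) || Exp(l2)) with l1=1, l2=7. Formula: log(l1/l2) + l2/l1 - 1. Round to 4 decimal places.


KL divergence for exponential family:
KL = log(l1/l2) + l2/l1 - 1.
log(1/7) = -1.94591.
7/1 = 7.0.
KL = -1.94591 + 7.0 - 1 = 4.0541

4.0541


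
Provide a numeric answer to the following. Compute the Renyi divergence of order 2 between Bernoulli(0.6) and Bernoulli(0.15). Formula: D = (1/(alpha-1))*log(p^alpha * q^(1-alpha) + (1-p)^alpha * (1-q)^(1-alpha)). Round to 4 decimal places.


Renyi divergence of order alpha between Bernoulli distributions:
D = (1/(alpha-1))*log(p^alpha * q^(1-alpha) + (1-p)^alpha * (1-q)^(1-alpha)).
alpha = 2, p = 0.6, q = 0.15.
p^alpha * q^(1-alpha) = 0.6^2 * 0.15^-1 = 2.4.
(1-p)^alpha * (1-q)^(1-alpha) = 0.4^2 * 0.85^-1 = 0.188235.
sum = 2.4 + 0.188235 = 2.588235.
D = (1/1)*log(2.588235) = 0.9510

0.9510


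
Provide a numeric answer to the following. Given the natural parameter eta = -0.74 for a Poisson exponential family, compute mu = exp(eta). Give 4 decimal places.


Expectation parameter for Poisson exponential family:
mu = exp(eta).
eta = -0.74.
mu = exp(-0.74) = 0.4771

0.4771


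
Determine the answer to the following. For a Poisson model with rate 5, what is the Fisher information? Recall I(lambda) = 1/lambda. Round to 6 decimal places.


Fisher information for Poisson: I(lambda) = 1/lambda.
lambda = 5.
I(lambda) = 1/5 = 0.200000

0.200000


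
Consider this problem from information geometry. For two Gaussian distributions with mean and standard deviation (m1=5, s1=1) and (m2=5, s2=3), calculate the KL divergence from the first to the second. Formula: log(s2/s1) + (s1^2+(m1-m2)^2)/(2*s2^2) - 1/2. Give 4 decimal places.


KL divergence between normal distributions:
KL = log(s2/s1) + (s1^2 + (m1-m2)^2)/(2*s2^2) - 1/2.
log(3/1) = 1.098612.
(1^2 + (5-5)^2)/(2*3^2) = (1 + 0)/18 = 0.055556.
KL = 1.098612 + 0.055556 - 0.5 = 0.6542

0.6542


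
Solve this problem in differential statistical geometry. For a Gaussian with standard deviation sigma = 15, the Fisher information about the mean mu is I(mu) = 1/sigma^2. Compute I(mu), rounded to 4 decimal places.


The Fisher information for the mean of a normal distribution is I(mu) = 1/sigma^2.
sigma = 15, so sigma^2 = 225.
I(mu) = 1/225 = 0.0044

0.0044


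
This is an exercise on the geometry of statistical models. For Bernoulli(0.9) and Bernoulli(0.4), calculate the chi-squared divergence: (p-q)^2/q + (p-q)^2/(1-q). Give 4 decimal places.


Chi-squared divergence between Bernoulli distributions:
chi^2 = (p-q)^2/q + (p-q)^2/(1-q).
p = 0.9, q = 0.4, p-q = 0.5.
(p-q)^2 = 0.25.
term1 = 0.25/0.4 = 0.625.
term2 = 0.25/0.6 = 0.416667.
chi^2 = 0.625 + 0.416667 = 1.0417

1.0417


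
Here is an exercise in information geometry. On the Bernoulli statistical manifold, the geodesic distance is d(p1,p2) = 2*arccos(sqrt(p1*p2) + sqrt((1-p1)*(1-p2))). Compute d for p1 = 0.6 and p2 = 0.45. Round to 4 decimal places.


Geodesic distance on Bernoulli manifold:
d(p1,p2) = 2*arccos(sqrt(p1*p2) + sqrt((1-p1)*(1-p2))).
sqrt(p1*p2) = sqrt(0.6*0.45) = 0.519615.
sqrt((1-p1)*(1-p2)) = sqrt(0.4*0.55) = 0.469042.
arg = 0.519615 + 0.469042 = 0.988657.
d = 2*arccos(0.988657) = 0.3015

0.3015


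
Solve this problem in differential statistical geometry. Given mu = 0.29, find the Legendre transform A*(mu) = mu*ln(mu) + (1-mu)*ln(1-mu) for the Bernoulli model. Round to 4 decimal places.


Legendre transform for Bernoulli:
A*(mu) = mu*log(mu) + (1-mu)*log(1-mu).
mu = 0.29, 1-mu = 0.71.
mu*log(mu) = 0.29*log(0.29) = -0.358984.
(1-mu)*log(1-mu) = 0.71*log(0.71) = -0.243168.
A* = -0.358984 + -0.243168 = -0.6022

-0.6022


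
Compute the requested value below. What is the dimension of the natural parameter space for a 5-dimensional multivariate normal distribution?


Exponential family dimension calculation:
For 5-dim MVN: mean has 5 params, covariance has 5*6/2 = 15 unique entries.
Total dim = 5 + 15 = 20.

20


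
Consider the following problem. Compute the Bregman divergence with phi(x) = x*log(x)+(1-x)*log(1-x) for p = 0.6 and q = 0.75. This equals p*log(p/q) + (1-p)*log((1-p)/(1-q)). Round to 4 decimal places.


Bregman divergence with negative entropy generator:
D = p*log(p/q) + (1-p)*log((1-p)/(1-q)).
p = 0.6, q = 0.75.
p*log(p/q) = 0.6*log(0.6/0.75) = -0.133886.
(1-p)*log((1-p)/(1-q)) = 0.4*log(0.4/0.25) = 0.188001.
D = -0.133886 + 0.188001 = 0.0541

0.0541


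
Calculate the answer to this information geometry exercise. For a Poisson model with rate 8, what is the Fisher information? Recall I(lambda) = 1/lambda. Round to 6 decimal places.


Fisher information for Poisson: I(lambda) = 1/lambda.
lambda = 8.
I(lambda) = 1/8 = 0.125000

0.125000


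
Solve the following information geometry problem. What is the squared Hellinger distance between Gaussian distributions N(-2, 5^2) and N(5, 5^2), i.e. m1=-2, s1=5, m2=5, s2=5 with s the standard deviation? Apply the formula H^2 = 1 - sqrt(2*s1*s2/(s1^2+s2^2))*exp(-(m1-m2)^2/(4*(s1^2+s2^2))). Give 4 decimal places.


Squared Hellinger distance for Gaussians:
H^2 = 1 - sqrt(2*s1*s2/(s1^2+s2^2)) * exp(-(m1-m2)^2/(4*(s1^2+s2^2))).
s1^2 = 25, s2^2 = 25, s1^2+s2^2 = 50.
sqrt(2*5*5/(50)) = 1.0.
(m1-m2)^2 = (-7)^2 = 49.
exp(-49/(4*50)) = exp(-0.245) = 0.782705.
H^2 = 1 - 1.0*0.782705 = 0.2173

0.2173


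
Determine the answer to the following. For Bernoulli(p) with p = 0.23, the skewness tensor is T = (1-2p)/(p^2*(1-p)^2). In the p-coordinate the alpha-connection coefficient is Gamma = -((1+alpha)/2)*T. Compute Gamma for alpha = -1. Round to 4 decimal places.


Skewness (Amari-Chentsov) tensor: T = (1-2p)/(p^2*(1-p)^2).
p = 0.23, 1-2p = 0.54, p^2 = 0.0529, (1-p)^2 = 0.5929.
T = 0.54/(0.0529 * 0.5929) = 17.216967.
In the p-coordinate, Gamma^(alpha) = Gamma^(0) - (alpha/2)*T with Gamma^(0) = (1/2)*g'(p) = -T/2,
so Gamma^(alpha) = -((1+alpha)/2)*T.
alpha = -1, -(1+alpha)/2 = 0.0.
Gamma = 0.0 * 17.216967 = 0.0000

0.0000


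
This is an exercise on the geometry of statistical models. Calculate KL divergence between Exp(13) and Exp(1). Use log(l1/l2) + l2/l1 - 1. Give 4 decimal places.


KL divergence for exponential family:
KL = log(l1/l2) + l2/l1 - 1.
log(13/1) = 2.564949.
1/13 = 0.076923.
KL = 2.564949 + 0.076923 - 1 = 1.6419

1.6419


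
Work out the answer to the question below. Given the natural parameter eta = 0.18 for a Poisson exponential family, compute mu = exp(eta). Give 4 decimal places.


Expectation parameter for Poisson exponential family:
mu = exp(eta).
eta = 0.18.
mu = exp(0.18) = 1.1972

1.1972


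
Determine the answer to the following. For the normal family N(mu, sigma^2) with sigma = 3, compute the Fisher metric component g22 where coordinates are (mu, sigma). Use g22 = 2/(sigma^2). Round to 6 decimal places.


For the 2-parameter normal family, the Fisher metric has:
  g11 = 1/sigma^2, g22 = 2/sigma^2.
sigma = 3, sigma^2 = 9.
g22 = 0.222222

0.222222


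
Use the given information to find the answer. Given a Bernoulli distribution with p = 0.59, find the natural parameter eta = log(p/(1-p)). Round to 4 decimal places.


Natural parameter for Bernoulli: eta = log(p/(1-p)).
p = 0.59, 1-p = 0.41.
p/(1-p) = 1.439024.
eta = log(1.439024) = 0.3640

0.3640


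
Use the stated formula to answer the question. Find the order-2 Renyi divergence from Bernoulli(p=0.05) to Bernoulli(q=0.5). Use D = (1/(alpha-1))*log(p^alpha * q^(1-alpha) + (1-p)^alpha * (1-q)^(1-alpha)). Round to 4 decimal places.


Renyi divergence of order alpha between Bernoulli distributions:
D = (1/(alpha-1))*log(p^alpha * q^(1-alpha) + (1-p)^alpha * (1-q)^(1-alpha)).
alpha = 2, p = 0.05, q = 0.5.
p^alpha * q^(1-alpha) = 0.05^2 * 0.5^-1 = 0.005.
(1-p)^alpha * (1-q)^(1-alpha) = 0.95^2 * 0.5^-1 = 1.805.
sum = 0.005 + 1.805 = 1.81.
D = (1/1)*log(1.81) = 0.5933

0.5933


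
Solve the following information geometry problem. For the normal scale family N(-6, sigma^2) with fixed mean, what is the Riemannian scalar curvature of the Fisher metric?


This family has a single free parameter, so its statistical manifold
is 1-dimensional. The Riemann curvature tensor of any 1-dimensional
Riemannian manifold vanishes identically, so R = 0.

0


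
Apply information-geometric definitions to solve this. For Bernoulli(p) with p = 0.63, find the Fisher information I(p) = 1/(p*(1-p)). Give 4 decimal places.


For Bernoulli(p), Fisher information is I(p) = 1/(p*(1-p)).
p = 0.63, 1-p = 0.37.
p*(1-p) = 0.2331.
I(p) = 1/0.2331 = 4.2900

4.2900


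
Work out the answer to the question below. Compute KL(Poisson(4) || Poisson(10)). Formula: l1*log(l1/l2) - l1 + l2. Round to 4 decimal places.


KL divergence for Poisson:
KL = l1*log(l1/l2) - l1 + l2.
l1 = 4, l2 = 10.
log(4/10) = -0.916291.
l1*log(l1/l2) = 4 * -0.916291 = -3.665163.
KL = -3.665163 - 4 + 10 = 2.3348

2.3348


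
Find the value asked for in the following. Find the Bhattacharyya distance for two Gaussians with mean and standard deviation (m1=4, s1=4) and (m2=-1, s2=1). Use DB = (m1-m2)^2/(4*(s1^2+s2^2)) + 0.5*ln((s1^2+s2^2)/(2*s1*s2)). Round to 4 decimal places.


Bhattacharyya distance between two Gaussians:
DB = (m1-m2)^2/(4*(s1^2+s2^2)) + (1/2)*ln((s1^2+s2^2)/(2*s1*s2)).
(m1-m2)^2 = (5)^2 = 25.
s1^2+s2^2 = 16 + 1 = 17.
term1 = 25/68 = 0.367647.
term2 = 0.5*ln(17/8.0) = 0.376886.
DB = 0.367647 + 0.376886 = 0.7445

0.7445


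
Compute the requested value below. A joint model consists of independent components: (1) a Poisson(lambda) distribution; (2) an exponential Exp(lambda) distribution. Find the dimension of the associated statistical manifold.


The dimension of a statistical manifold equals the number of free
(independent) real parameters of the model. For a product of independent
blocks the parameter counts add.
- Poisson (lambda): 1.
- exponential (lambda): 1.
Total = 1 + 1 = 2.
Dimension = 2

2


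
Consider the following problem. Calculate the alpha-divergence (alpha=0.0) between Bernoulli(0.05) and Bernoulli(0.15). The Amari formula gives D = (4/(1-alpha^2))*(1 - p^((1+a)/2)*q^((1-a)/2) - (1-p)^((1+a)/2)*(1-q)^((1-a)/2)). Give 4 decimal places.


Amari alpha-divergence:
D = (4/(1-alpha^2))*(1 - p^((1+a)/2)*q^((1-a)/2) - (1-p)^((1+a)/2)*(1-q)^((1-a)/2)).
alpha = 0.0, p = 0.05, q = 0.15.
e1 = (1+alpha)/2 = 0.5, e2 = (1-alpha)/2 = 0.5.
t1 = p^e1 * q^e2 = 0.05^0.5 * 0.15^0.5 = 0.086603.
t2 = (1-p)^e1 * (1-q)^e2 = 0.95^0.5 * 0.85^0.5 = 0.89861.
4/(1-alpha^2) = 4.0.
D = 4.0*(1 - 0.086603 - 0.89861) = 0.0591

0.0591


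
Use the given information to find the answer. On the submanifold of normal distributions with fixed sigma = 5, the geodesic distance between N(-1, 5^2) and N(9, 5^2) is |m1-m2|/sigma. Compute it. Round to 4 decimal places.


On the fixed-variance normal subfamily, geodesic distance = |m1-m2|/sigma.
|-1 - 9| = 10.
sigma = 5.
d = 10/5 = 2.0000

2.0000
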